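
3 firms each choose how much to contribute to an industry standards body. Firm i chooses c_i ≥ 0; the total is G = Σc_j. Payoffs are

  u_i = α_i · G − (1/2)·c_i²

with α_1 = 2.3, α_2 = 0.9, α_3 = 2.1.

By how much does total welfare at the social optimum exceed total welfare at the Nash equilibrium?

Firm i's FOC: ∂u_i/∂c_i = α_i − c_i = 0, so c_i* = α_i.
NE contributions = (2.3, 0.9, 2.1); G = 5.3.
W^NE = (Σα)·G − ½Σα_i² = 5.3² − ½·10.51 = 22.835.
Planner sets c_i = Σα_j = 5.3 for every i, so G^SO = 3·5.3 = 15.9.
W^SO = (Σα)·G^SO − ½·3·(Σα)² = (3/2)·5.3² = 42.135.
Deadweight loss = W^SO − W^NE = 19.3.

19.3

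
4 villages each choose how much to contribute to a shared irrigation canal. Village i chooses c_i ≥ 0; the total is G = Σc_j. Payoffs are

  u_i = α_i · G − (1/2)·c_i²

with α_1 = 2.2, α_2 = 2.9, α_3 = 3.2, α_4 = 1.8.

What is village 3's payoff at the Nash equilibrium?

Village i's FOC: ∂u_i/∂c_i = α_i − c_i = 0, so c_i* = α_i.
NE contributions = (2.2, 2.9, 3.2, 1.8); G = 10.1.
u_3 = α_3·G − ½·(c_3)² = 3.2·10.1 − ½·3.2² = 27.2.

27.2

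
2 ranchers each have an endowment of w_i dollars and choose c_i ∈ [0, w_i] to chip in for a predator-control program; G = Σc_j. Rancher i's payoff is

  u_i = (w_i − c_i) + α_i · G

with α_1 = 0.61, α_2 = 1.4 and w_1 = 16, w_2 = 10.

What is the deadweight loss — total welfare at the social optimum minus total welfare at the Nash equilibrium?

∂u_i/∂c_i = α_i − 1, so rancher i contributes w_i if α_i > 1, else 0.
α_i > 1 for i ∈ {2}; NE contributions (0, 10), G = 10.
W^NE = Σw_i − G^NE + (Σα_i)·G^NE = 26 + 1.01·10 = 36.1.
Planner: ∂(Σu_j)/∂c_i = Σα_j − 1 = 1.01 > 0, so everyone contributes w_i; G^SO = 26, W^SO = 26 + 1.01·26 = 52.26.
Deadweight loss = 16.16.

16.16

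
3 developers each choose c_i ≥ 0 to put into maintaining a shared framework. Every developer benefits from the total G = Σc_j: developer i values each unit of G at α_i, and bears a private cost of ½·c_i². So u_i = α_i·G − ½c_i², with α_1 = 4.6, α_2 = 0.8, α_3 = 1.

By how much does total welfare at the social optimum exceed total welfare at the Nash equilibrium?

Developer i's FOC: ∂u_i/∂c_i = α_i − c_i = 0, so c_i* = α_i.
NE contributions = (4.6, 0.8, 1); G = 6.4.
W^NE = (Σα)·G − ½Σα_i² = 6.4² − ½·22.8 = 29.56.
Planner sets c_i = Σα_j = 6.4 for every i, so G^SO = 3·6.4 = 19.2.
W^SO = (Σα)·G^SO − ½·3·(Σα)² = (3/2)·6.4² = 61.44.
Deadweight loss = W^SO − W^NE = 31.88.

31.88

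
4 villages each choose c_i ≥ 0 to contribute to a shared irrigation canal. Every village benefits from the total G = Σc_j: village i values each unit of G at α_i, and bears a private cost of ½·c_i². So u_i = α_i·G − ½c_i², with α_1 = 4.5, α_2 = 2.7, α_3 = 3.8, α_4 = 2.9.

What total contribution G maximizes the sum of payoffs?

55.6

Planner FOC: ∂(Σu_j)/∂c_i = (Σα_j) − c_i = 0, so c_i^SO = Σα_j = 13.9 for every i; G^SO = 55.6.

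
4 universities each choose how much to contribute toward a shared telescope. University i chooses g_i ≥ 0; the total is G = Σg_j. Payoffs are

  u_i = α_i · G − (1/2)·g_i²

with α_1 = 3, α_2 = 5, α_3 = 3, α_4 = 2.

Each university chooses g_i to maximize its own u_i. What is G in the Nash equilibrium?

13

University i's FOC: ∂u_i/∂g_i = α_i − g_i = 0, so g_i* = α_i.
NE contributions = (3, 5, 3, 2); G = 13.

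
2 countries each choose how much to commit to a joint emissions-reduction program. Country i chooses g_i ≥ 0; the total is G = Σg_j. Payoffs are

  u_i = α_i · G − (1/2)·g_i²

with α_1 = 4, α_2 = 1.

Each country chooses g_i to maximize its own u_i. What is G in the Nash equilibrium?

Country i's FOC: ∂u_i/∂g_i = α_i − g_i = 0, so g_i* = α_i.
NE contributions = (4, 1); G = 5.

5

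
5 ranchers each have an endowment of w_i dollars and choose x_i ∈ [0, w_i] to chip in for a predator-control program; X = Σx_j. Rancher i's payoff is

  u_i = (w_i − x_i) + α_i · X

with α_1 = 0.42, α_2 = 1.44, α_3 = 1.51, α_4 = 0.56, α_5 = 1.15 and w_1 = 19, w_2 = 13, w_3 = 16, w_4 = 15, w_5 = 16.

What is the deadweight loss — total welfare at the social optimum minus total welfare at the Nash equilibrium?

138.72

∂u_i/∂x_i = α_i − 1, so rancher i contributes w_i if α_i > 1, else 0.
α_i > 1 for i ∈ {2, 3, 5}; NE contributions (0, 13, 16, 0, 16), X = 45.
W^NE = Σw_i − X^NE + (Σα_i)·X^NE = 79 + 4.08·45 = 262.6.
Planner: ∂(Σu_j)/∂x_i = Σα_j − 1 = 4.08 > 0, so everyone contributes w_i; X^SO = 79, W^SO = 79 + 4.08·79 = 401.32.
Deadweight loss = 138.72.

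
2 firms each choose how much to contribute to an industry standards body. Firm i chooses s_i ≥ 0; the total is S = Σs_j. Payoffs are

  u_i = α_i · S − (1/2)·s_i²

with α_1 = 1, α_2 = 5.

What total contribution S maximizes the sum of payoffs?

12

Planner FOC: ∂(Σu_j)/∂s_i = (Σα_j) − s_i = 0, so s_i^SO = Σα_j = 6 for every i; S^SO = 12.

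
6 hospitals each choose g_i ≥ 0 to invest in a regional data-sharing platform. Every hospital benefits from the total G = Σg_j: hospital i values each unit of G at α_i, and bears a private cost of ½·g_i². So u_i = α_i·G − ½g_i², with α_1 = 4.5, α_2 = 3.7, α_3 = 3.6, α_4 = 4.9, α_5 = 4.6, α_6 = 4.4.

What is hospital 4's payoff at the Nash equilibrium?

113.925

Hospital i's FOC: ∂u_i/∂g_i = α_i − g_i = 0, so g_i* = α_i.
NE contributions = (4.5, 3.7, 3.6, 4.9, 4.6, 4.4); G = 25.7.
u_4 = α_4·G − ½·(g_4)² = 4.9·25.7 − ½·4.9² = 113.925.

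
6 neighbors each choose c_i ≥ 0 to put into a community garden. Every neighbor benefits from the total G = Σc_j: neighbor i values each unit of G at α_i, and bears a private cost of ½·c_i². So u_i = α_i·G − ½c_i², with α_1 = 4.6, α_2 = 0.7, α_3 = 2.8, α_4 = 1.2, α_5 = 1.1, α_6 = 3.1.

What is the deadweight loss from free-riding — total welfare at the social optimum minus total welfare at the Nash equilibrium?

Neighbor i's FOC: ∂u_i/∂c_i = α_i − c_i = 0, so c_i* = α_i.
NE contributions = (4.6, 0.7, 2.8, 1.2, 1.1, 3.1); G = 13.5.
W^NE = (Σα)·G − ½Σα_i² = 13.5² − ½·41.75 = 161.375.
Planner sets c_i = Σα_j = 13.5 for every i, so G^SO = 6·13.5 = 81.
W^SO = (Σα)·G^SO − ½·6·(Σα)² = (6/2)·13.5² = 546.75.
Deadweight loss = W^SO − W^NE = 385.375.

385.375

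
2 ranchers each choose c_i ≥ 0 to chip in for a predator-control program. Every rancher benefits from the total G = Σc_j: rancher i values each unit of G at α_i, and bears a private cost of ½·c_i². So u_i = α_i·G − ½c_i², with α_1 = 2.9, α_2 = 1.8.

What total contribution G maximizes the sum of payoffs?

9.4

Planner FOC: ∂(Σu_j)/∂c_i = (Σα_j) − c_i = 0, so c_i^SO = Σα_j = 4.7 for every i; G^SO = 9.4.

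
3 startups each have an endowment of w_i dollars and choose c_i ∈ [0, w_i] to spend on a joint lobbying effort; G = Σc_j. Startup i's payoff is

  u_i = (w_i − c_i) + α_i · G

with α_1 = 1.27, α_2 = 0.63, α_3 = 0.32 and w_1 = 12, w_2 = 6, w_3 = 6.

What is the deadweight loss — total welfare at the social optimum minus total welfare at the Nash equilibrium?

∂u_i/∂c_i = α_i − 1, so startup i contributes w_i if α_i > 1, else 0.
α_i > 1 for i ∈ {1}; NE contributions (12, 0, 0), G = 12.
W^NE = Σw_i − G^NE + (Σα_i)·G^NE = 24 + 1.22·12 = 38.64.
Planner: ∂(Σu_j)/∂c_i = Σα_j − 1 = 1.22 > 0, so everyone contributes w_i; G^SO = 24, W^SO = 24 + 1.22·24 = 53.28.
Deadweight loss = 14.64.

14.64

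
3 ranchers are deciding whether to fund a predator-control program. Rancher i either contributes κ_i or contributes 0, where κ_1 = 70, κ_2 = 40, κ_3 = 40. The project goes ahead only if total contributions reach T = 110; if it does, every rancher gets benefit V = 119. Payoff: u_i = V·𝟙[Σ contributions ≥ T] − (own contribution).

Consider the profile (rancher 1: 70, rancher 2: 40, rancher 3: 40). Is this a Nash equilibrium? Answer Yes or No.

Total = 150 ≥ 110: provided.
Rancher 1 (pledges 70, payoff 49): dropping to 0 → total 80, payoff 0. No gain.
Rancher 2 (pledges 40, payoff 79): dropping to 0 → total 110, payoff 119. Profitable deviation.

No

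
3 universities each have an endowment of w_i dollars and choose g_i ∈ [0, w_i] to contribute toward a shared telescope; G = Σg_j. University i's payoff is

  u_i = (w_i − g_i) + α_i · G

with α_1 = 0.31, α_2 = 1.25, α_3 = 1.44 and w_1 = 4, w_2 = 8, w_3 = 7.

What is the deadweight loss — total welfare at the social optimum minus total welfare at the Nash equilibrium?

8

∂u_i/∂g_i = α_i − 1, so university i contributes w_i if α_i > 1, else 0.
α_i > 1 for i ∈ {2, 3}; NE contributions (0, 8, 7), G = 15.
W^NE = Σw_i − G^NE + (Σα_i)·G^NE = 19 + 2·15 = 49.
Planner: ∂(Σu_j)/∂g_i = Σα_j − 1 = 2 > 0, so everyone contributes w_i; G^SO = 19, W^SO = 19 + 2·19 = 57.
Deadweight loss = 8.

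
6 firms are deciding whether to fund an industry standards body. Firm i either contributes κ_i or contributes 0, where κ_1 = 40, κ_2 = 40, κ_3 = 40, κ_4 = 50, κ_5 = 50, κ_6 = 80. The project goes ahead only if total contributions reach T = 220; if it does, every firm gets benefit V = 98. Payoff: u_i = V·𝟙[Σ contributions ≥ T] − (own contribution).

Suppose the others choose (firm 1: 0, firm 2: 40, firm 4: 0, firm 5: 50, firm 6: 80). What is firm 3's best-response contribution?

0

Others' total = 170. Even contributing 40 gives 210 < 220: no benefit either way.
Best response: 0.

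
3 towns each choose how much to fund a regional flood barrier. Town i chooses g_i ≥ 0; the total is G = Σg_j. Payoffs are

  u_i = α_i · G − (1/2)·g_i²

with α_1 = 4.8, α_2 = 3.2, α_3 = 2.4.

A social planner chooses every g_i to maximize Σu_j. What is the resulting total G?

Planner FOC: ∂(Σu_j)/∂g_i = (Σα_j) − g_i = 0, so g_i^SO = Σα_j = 10.4 for every i; G^SO = 31.2.

31.2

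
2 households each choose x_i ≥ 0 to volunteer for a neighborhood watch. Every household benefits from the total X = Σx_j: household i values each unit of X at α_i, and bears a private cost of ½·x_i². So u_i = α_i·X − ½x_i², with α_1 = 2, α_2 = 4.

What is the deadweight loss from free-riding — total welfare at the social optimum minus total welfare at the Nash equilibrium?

10

Household i's FOC: ∂u_i/∂x_i = α_i − x_i = 0, so x_i* = α_i.
NE contributions = (2, 4); X = 6.
W^NE = (Σα)·X − ½Σα_i² = 6² − ½·20 = 26.
Planner sets x_i = Σα_j = 6 for every i, so X^SO = 2·6 = 12.
W^SO = (Σα)·X^SO − ½·2·(Σα)² = (2/2)·6² = 36.
Deadweight loss = W^SO − W^NE = 10.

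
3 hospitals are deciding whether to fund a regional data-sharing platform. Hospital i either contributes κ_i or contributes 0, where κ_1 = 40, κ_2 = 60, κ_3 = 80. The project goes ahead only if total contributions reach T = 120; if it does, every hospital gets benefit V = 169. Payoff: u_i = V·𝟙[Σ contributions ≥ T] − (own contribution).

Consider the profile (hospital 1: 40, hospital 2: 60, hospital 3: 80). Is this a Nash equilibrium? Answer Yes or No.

No

Total = 180 ≥ 120: provided.
Hospital 1 (pledges 40, payoff 129): dropping to 0 → total 140, payoff 169. Profitable deviation.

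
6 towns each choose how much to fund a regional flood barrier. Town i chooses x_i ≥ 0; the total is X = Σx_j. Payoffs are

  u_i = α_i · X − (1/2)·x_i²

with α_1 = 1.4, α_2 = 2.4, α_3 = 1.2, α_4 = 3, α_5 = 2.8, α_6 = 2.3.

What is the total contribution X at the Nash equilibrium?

Town i's FOC: ∂u_i/∂x_i = α_i − x_i = 0, so x_i* = α_i.
NE contributions = (1.4, 2.4, 1.2, 3, 2.8, 2.3); X = 13.1.

13.1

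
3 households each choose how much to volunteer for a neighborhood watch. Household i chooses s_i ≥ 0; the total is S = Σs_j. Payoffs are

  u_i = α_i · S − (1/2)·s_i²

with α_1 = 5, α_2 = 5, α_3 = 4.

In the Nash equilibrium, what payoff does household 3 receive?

Household i's FOC: ∂u_i/∂s_i = α_i − s_i = 0, so s_i* = α_i.
NE contributions = (5, 5, 4); S = 14.
u_3 = α_3·S − ½·(s_3)² = 4·14 − ½·4² = 48.

48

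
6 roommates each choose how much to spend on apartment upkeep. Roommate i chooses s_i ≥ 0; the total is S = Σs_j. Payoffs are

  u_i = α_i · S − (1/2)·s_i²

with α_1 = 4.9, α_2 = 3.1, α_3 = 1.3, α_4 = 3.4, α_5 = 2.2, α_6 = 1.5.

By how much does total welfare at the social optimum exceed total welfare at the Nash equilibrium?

Roommate i's FOC: ∂u_i/∂s_i = α_i − s_i = 0, so s_i* = α_i.
NE contributions = (4.9, 3.1, 1.3, 3.4, 2.2, 1.5); S = 16.4.
W^NE = (Σα)·S − ½Σα_i² = 16.4² − ½·53.96 = 241.98.
Planner sets s_i = Σα_j = 16.4 for every i, so S^SO = 6·16.4 = 98.4.
W^SO = (Σα)·S^SO − ½·6·(Σα)² = (6/2)·16.4² = 806.88.
Deadweight loss = W^SO − W^NE = 564.9.

564.9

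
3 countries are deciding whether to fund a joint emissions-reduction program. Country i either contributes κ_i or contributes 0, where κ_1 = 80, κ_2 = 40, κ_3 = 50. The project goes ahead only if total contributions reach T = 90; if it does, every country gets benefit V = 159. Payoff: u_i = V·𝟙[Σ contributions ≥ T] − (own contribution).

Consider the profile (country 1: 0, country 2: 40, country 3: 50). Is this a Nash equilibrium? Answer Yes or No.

Yes

Total = 90 ≥ 90: provided.
Country 1 (pledges 0, payoff 159): pledging 80 → total 170, payoff 79. No gain.
Country 2 (pledges 40, payoff 119): dropping to 0 → total 50, payoff 0. No gain.
Country 3 (pledges 50, payoff 109): dropping to 0 → total 40, payoff 0. No gain.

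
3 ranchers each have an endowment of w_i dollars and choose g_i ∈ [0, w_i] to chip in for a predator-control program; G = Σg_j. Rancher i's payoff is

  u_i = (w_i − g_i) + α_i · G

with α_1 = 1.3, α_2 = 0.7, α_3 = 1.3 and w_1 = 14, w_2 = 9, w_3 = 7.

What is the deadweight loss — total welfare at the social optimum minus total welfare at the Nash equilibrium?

20.7

∂u_i/∂g_i = α_i − 1, so rancher i contributes w_i if α_i > 1, else 0.
α_i > 1 for i ∈ {1, 3}; NE contributions (14, 0, 7), G = 21.
W^NE = Σw_i − G^NE + (Σα_i)·G^NE = 30 + 2.3·21 = 78.3.
Planner: ∂(Σu_j)/∂g_i = Σα_j − 1 = 2.3 > 0, so everyone contributes w_i; G^SO = 30, W^SO = 30 + 2.3·30 = 99.
Deadweight loss = 20.7.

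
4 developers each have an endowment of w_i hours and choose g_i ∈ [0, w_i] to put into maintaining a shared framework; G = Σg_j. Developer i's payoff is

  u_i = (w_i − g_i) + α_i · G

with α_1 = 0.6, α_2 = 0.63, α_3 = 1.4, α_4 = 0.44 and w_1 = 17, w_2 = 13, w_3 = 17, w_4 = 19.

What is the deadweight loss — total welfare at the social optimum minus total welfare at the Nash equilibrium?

101.43

∂u_i/∂g_i = α_i − 1, so developer i contributes w_i if α_i > 1, else 0.
α_i > 1 for i ∈ {3}; NE contributions (0, 0, 17, 0), G = 17.
W^NE = Σw_i − G^NE + (Σα_i)·G^NE = 66 + 2.07·17 = 101.19.
Planner: ∂(Σu_j)/∂g_i = Σα_j − 1 = 2.07 > 0, so everyone contributes w_i; G^SO = 66, W^SO = 66 + 2.07·66 = 202.62.
Deadweight loss = 101.43.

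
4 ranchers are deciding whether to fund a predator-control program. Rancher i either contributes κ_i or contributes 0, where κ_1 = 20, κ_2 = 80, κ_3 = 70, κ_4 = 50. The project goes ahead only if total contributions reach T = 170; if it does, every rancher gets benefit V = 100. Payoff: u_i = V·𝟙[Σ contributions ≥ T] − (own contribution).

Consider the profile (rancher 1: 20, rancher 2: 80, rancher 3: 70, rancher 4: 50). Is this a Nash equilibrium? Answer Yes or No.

Total = 220 ≥ 170: provided.
Rancher 1 (pledges 20, payoff 80): dropping to 0 → total 200, payoff 100. Profitable deviation.

No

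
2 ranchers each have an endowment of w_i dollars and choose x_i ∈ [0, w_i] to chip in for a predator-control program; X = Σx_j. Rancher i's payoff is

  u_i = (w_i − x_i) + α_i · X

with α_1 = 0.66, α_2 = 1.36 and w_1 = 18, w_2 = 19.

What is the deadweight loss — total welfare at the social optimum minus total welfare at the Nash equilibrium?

∂u_i/∂x_i = α_i − 1, so rancher i contributes w_i if α_i > 1, else 0.
α_i > 1 for i ∈ {2}; NE contributions (0, 19), X = 19.
W^NE = Σw_i − X^NE + (Σα_i)·X^NE = 37 + 1.02·19 = 56.38.
Planner: ∂(Σu_j)/∂x_i = Σα_j − 1 = 1.02 > 0, so everyone contributes w_i; X^SO = 37, W^SO = 37 + 1.02·37 = 74.74.
Deadweight loss = 18.36.

18.36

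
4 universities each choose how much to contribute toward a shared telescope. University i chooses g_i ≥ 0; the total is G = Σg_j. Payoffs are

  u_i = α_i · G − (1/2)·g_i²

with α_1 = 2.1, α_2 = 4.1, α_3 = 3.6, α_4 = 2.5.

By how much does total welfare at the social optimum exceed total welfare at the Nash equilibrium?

University i's FOC: ∂u_i/∂g_i = α_i − g_i = 0, so g_i* = α_i.
NE contributions = (2.1, 4.1, 3.6, 2.5); G = 12.3.
W^NE = (Σα)·G − ½Σα_i² = 12.3² − ½·40.43 = 131.075.
Planner sets g_i = Σα_j = 12.3 for every i, so G^SO = 4·12.3 = 49.2.
W^SO = (Σα)·G^SO − ½·4·(Σα)² = (4/2)·12.3² = 302.58.
Deadweight loss = W^SO − W^NE = 171.505.

171.505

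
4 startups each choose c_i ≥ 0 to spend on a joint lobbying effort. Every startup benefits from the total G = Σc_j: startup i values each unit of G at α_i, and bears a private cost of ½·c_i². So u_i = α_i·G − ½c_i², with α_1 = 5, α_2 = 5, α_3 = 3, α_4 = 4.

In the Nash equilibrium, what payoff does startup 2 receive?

Startup i's FOC: ∂u_i/∂c_i = α_i − c_i = 0, so c_i* = α_i.
NE contributions = (5, 5, 3, 4); G = 17.
u_2 = α_2·G − ½·(c_2)² = 5·17 − ½·5² = 72.5.

72.5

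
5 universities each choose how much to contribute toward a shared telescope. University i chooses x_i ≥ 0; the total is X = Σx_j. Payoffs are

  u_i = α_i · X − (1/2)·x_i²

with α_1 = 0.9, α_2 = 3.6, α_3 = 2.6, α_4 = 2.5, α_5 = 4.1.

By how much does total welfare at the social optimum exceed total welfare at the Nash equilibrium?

303.33

University i's FOC: ∂u_i/∂x_i = α_i − x_i = 0, so x_i* = α_i.
NE contributions = (0.9, 3.6, 2.6, 2.5, 4.1); X = 13.7.
W^NE = (Σα)·X − ½Σα_i² = 13.7² − ½·43.59 = 165.895.
Planner sets x_i = Σα_j = 13.7 for every i, so X^SO = 5·13.7 = 68.5.
W^SO = (Σα)·X^SO − ½·5·(Σα)² = (5/2)·13.7² = 469.225.
Deadweight loss = W^SO − W^NE = 303.33.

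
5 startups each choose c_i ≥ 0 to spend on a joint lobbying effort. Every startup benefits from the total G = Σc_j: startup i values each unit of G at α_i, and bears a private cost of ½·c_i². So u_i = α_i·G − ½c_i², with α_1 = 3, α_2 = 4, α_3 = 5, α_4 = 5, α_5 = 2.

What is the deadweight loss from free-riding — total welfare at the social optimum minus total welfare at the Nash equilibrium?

Startup i's FOC: ∂u_i/∂c_i = α_i − c_i = 0, so c_i* = α_i.
NE contributions = (3, 4, 5, 5, 2); G = 19.
W^NE = (Σα)·G − ½Σα_i² = 19² − ½·79 = 321.5.
Planner sets c_i = Σα_j = 19 for every i, so G^SO = 5·19 = 95.
W^SO = (Σα)·G^SO − ½·5·(Σα)² = (5/2)·19² = 902.5.
Deadweight loss = W^SO − W^NE = 581.

581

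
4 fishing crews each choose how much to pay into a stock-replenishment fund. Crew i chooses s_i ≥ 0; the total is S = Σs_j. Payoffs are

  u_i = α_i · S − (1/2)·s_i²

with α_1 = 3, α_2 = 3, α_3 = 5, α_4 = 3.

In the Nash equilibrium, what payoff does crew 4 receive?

Crew i's FOC: ∂u_i/∂s_i = α_i − s_i = 0, so s_i* = α_i.
NE contributions = (3, 3, 5, 3); S = 14.
u_4 = α_4·S − ½·(s_4)² = 3·14 − ½·3² = 37.5.

37.5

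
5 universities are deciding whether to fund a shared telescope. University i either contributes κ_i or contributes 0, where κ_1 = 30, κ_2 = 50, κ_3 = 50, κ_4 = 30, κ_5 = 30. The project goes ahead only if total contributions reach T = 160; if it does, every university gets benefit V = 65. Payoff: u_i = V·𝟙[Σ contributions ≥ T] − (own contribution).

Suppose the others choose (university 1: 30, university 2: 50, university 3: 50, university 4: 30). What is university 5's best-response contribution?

Others' total = 160 ≥ 160; contributing adds cost 30 for no extra benefit.
Best response: 0.

0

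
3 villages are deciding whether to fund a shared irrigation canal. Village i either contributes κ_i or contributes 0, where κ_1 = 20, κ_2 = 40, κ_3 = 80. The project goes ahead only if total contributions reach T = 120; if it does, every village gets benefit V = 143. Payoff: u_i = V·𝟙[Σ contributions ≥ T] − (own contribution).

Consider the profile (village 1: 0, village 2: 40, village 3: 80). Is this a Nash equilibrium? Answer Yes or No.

Total = 120 ≥ 120: provided.
Village 1 (pledges 0, payoff 143): pledging 20 → total 140, payoff 123. No gain.
Village 2 (pledges 40, payoff 103): dropping to 0 → total 80, payoff 0. No gain.
Village 3 (pledges 80, payoff 63): dropping to 0 → total 40, payoff 0. No gain.

Yes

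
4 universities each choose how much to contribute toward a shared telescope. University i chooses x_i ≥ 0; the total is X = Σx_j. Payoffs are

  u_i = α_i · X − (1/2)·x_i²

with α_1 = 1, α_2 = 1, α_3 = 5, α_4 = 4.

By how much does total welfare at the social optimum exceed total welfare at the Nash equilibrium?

142.5

University i's FOC: ∂u_i/∂x_i = α_i − x_i = 0, so x_i* = α_i.
NE contributions = (1, 1, 5, 4); X = 11.
W^NE = (Σα)·X − ½Σα_i² = 11² − ½·43 = 99.5.
Planner sets x_i = Σα_j = 11 for every i, so X^SO = 4·11 = 44.
W^SO = (Σα)·X^SO − ½·4·(Σα)² = (4/2)·11² = 242.
Deadweight loss = W^SO − W^NE = 142.5.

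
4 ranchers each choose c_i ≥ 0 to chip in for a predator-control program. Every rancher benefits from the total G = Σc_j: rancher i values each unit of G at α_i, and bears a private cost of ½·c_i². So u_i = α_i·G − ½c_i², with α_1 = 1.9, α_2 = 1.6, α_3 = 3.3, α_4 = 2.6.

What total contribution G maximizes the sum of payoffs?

Planner FOC: ∂(Σu_j)/∂c_i = (Σα_j) − c_i = 0, so c_i^SO = Σα_j = 9.4 for every i; G^SO = 37.6.

37.6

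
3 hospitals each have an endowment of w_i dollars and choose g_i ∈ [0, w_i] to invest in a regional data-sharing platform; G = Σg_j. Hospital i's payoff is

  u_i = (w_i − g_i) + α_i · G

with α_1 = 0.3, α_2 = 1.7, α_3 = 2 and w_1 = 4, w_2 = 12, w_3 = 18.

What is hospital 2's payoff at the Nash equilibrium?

51

∂u_i/∂g_i = α_i − 1, so hospital i contributes w_i if α_i > 1, else 0.
α_i > 1 for i ∈ {2, 3}; NE contributions (0, 12, 18), G = 30.
u_2 = (12 − 12) + 1.7·30 = 51.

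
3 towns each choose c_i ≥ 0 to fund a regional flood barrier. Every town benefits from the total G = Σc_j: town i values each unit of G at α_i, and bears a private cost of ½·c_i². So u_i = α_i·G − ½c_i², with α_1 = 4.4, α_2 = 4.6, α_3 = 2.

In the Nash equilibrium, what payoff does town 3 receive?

20

Town i's FOC: ∂u_i/∂c_i = α_i − c_i = 0, so c_i* = α_i.
NE contributions = (4.4, 4.6, 2); G = 11.
u_3 = α_3·G − ½·(c_3)² = 2·11 − ½·2² = 20.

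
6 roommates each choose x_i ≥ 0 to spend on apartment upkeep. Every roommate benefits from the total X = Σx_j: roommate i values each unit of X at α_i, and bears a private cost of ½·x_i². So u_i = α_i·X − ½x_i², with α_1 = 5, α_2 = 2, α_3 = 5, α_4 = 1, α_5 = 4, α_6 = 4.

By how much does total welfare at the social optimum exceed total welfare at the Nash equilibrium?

Roommate i's FOC: ∂u_i/∂x_i = α_i − x_i = 0, so x_i* = α_i.
NE contributions = (5, 2, 5, 1, 4, 4); X = 21.
W^NE = (Σα)·X − ½Σα_i² = 21² − ½·87 = 397.5.
Planner sets x_i = Σα_j = 21 for every i, so X^SO = 6·21 = 126.
W^SO = (Σα)·X^SO − ½·6·(Σα)² = (6/2)·21² = 1323.
Deadweight loss = W^SO − W^NE = 925.5.

925.5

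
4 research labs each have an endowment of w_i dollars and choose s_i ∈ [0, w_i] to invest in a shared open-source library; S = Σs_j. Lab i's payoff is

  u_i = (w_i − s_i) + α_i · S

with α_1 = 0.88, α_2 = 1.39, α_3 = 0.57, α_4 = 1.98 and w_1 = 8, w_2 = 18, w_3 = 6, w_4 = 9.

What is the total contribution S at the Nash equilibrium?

∂u_i/∂s_i = α_i − 1, so lab i contributes w_i if α_i > 1, else 0.
α_i > 1 for i ∈ {2, 4}; NE contributions (0, 18, 0, 9), S = 27.

27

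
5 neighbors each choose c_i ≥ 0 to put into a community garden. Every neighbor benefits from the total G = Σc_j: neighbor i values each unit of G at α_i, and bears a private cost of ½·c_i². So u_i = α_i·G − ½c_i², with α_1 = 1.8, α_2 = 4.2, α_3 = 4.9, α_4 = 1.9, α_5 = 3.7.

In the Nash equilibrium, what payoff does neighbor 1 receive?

28.08

Neighbor i's FOC: ∂u_i/∂c_i = α_i − c_i = 0, so c_i* = α_i.
NE contributions = (1.8, 4.2, 4.9, 1.9, 3.7); G = 16.5.
u_1 = α_1·G − ½·(c_1)² = 1.8·16.5 − ½·1.8² = 28.08.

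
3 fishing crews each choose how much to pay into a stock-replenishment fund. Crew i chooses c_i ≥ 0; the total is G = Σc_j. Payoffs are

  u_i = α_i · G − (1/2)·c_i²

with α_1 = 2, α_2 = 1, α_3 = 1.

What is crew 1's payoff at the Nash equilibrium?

Crew i's FOC: ∂u_i/∂c_i = α_i − c_i = 0, so c_i* = α_i.
NE contributions = (2, 1, 1); G = 4.
u_1 = α_1·G − ½·(c_1)² = 2·4 − ½·2² = 6.

6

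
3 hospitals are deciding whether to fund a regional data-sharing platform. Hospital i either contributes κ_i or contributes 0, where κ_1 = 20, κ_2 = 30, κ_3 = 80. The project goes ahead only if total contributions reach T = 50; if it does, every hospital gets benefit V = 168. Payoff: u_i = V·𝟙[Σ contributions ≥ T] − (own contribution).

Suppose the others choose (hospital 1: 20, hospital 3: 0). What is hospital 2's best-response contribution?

Others' total = 20. Contributing 30 brings total to 50 ≥ 50: gain V − κ_2 = 138.
Best response: 30.

30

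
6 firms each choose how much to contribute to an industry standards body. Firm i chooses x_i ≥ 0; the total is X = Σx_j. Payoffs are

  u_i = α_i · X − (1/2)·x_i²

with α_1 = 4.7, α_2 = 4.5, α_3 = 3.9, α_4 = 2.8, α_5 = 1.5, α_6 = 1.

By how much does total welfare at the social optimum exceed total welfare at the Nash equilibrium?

711.44

Firm i's FOC: ∂u_i/∂x_i = α_i − x_i = 0, so x_i* = α_i.
NE contributions = (4.7, 4.5, 3.9, 2.8, 1.5, 1); X = 18.4.
W^NE = (Σα)·X − ½Σα_i² = 18.4² − ½·68.64 = 304.24.
Planner sets x_i = Σα_j = 18.4 for every i, so X^SO = 6·18.4 = 110.4.
W^SO = (Σα)·X^SO − ½·6·(Σα)² = (6/2)·18.4² = 1015.68.
Deadweight loss = W^SO − W^NE = 711.44.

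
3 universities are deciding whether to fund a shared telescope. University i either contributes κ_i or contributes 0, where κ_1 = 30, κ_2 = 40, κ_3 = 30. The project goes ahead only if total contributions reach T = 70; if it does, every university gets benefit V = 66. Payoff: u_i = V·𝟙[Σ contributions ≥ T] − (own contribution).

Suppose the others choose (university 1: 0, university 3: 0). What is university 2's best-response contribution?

Others' total = 0. Even contributing 40 gives 40 < 70: no benefit either way.
Best response: 0.

0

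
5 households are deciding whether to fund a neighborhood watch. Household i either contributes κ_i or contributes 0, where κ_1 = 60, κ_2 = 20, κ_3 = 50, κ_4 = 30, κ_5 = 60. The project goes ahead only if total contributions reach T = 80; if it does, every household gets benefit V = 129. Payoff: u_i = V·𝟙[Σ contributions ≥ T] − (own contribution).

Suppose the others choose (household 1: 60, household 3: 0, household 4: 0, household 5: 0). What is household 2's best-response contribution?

Others' total = 60. Contributing 20 brings total to 80 ≥ 80: gain V − κ_2 = 109.
Best response: 20.

20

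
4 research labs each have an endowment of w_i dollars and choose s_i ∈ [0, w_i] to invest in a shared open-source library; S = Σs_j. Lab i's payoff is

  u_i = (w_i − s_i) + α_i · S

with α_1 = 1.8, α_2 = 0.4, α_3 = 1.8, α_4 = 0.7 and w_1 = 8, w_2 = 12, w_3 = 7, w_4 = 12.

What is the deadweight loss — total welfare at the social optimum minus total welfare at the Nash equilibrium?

88.8

∂u_i/∂s_i = α_i − 1, so lab i contributes w_i if α_i > 1, else 0.
α_i > 1 for i ∈ {1, 3}; NE contributions (8, 0, 7, 0), S = 15.
W^NE = Σw_i − S^NE + (Σα_i)·S^NE = 39 + 3.7·15 = 94.5.
Planner: ∂(Σu_j)/∂s_i = Σα_j − 1 = 3.7 > 0, so everyone contributes w_i; S^SO = 39, W^SO = 39 + 3.7·39 = 183.3.
Deadweight loss = 88.8.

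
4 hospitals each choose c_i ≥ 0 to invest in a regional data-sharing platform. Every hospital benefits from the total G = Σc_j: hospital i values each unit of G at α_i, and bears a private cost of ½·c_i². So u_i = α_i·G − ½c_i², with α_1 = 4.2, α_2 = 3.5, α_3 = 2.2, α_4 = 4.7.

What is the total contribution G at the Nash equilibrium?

Hospital i's FOC: ∂u_i/∂c_i = α_i − c_i = 0, so c_i* = α_i.
NE contributions = (4.2, 3.5, 2.2, 4.7); G = 14.6.

14.6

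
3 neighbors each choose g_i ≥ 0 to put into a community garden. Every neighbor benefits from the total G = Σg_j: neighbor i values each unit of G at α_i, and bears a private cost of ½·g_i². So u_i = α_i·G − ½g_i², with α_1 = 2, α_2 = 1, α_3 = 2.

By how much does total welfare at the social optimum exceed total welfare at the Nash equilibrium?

17

Neighbor i's FOC: ∂u_i/∂g_i = α_i − g_i = 0, so g_i* = α_i.
NE contributions = (2, 1, 2); G = 5.
W^NE = (Σα)·G − ½Σα_i² = 5² − ½·9 = 20.5.
Planner sets g_i = Σα_j = 5 for every i, so G^SO = 3·5 = 15.
W^SO = (Σα)·G^SO − ½·3·(Σα)² = (3/2)·5² = 37.5.
Deadweight loss = W^SO − W^NE = 17.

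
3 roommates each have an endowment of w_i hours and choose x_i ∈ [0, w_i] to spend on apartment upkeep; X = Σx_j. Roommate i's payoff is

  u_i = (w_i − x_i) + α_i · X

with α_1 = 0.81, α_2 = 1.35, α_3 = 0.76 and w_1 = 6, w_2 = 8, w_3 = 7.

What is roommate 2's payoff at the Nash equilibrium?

∂u_i/∂x_i = α_i − 1, so roommate i contributes w_i if α_i > 1, else 0.
α_i > 1 for i ∈ {2}; NE contributions (0, 8, 0), X = 8.
u_2 = (8 − 8) + 1.35·8 = 10.8.

10.8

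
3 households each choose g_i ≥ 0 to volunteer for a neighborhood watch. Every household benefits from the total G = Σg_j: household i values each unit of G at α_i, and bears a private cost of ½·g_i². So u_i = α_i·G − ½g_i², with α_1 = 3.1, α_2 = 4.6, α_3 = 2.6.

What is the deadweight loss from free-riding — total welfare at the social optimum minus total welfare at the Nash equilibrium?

Household i's FOC: ∂u_i/∂g_i = α_i − g_i = 0, so g_i* = α_i.
NE contributions = (3.1, 4.6, 2.6); G = 10.3.
W^NE = (Σα)·G − ½Σα_i² = 10.3² − ½·37.53 = 87.325.
Planner sets g_i = Σα_j = 10.3 for every i, so G^SO = 3·10.3 = 30.9.
W^SO = (Σα)·G^SO − ½·3·(Σα)² = (3/2)·10.3² = 159.135.
Deadweight loss = W^SO − W^NE = 71.81.

71.81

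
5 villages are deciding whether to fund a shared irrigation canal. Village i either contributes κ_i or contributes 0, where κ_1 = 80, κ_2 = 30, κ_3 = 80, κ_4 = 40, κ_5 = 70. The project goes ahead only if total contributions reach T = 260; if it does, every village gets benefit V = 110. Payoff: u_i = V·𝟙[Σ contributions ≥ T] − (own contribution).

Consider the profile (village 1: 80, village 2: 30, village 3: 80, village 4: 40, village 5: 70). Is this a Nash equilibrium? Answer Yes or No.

No

Total = 300 ≥ 260: provided.
Village 1 (pledges 80, payoff 30): dropping to 0 → total 220, payoff 0. No gain.
Village 2 (pledges 30, payoff 80): dropping to 0 → total 270, payoff 110. Profitable deviation.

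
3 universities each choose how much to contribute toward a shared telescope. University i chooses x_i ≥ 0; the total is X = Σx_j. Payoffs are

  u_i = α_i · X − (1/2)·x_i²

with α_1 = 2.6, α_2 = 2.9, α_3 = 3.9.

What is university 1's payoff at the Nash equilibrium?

University i's FOC: ∂u_i/∂x_i = α_i − x_i = 0, so x_i* = α_i.
NE contributions = (2.6, 2.9, 3.9); X = 9.4.
u_1 = α_1·X − ½·(x_1)² = 2.6·9.4 − ½·2.6² = 21.06.

21.06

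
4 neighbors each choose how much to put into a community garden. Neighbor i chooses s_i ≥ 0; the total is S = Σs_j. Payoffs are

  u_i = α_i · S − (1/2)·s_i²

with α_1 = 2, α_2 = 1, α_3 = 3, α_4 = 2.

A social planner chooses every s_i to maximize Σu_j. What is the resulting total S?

Planner FOC: ∂(Σu_j)/∂s_i = (Σα_j) − s_i = 0, so s_i^SO = Σα_j = 8 for every i; S^SO = 32.

32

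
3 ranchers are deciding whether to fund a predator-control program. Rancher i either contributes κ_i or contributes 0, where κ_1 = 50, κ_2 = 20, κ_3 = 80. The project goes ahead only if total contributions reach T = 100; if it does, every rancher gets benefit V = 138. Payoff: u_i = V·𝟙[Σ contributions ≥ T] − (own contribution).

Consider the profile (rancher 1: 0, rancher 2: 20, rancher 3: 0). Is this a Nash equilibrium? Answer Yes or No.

Total = 20 < 100: not provided.
Rancher 1 (pledges 0, payoff 0): pledging 50 → total 70, payoff -50. No gain.
Rancher 2 (pledges 20, payoff -20): dropping to 0 → total 0, payoff 0. Profitable deviation.

No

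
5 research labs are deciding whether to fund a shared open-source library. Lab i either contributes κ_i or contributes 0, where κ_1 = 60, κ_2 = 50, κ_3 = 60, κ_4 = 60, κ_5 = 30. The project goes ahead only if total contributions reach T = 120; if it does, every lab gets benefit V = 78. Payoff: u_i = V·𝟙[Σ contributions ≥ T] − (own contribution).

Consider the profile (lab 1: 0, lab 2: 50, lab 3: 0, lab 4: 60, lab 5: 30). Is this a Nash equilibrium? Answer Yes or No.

Total = 140 ≥ 120: provided.
Lab 1 (pledges 0, payoff 78): pledging 60 → total 200, payoff 18. No gain.
Lab 2 (pledges 50, payoff 28): dropping to 0 → total 90, payoff 0. No gain.
Lab 3 (pledges 0, payoff 78): pledging 60 → total 200, payoff 18. No gain.
Lab 4 (pledges 60, payoff 18): dropping to 0 → total 80, payoff 0. No gain.
Lab 5 (pledges 30, payoff 48): dropping to 0 → total 110, payoff 0. No gain.

Yes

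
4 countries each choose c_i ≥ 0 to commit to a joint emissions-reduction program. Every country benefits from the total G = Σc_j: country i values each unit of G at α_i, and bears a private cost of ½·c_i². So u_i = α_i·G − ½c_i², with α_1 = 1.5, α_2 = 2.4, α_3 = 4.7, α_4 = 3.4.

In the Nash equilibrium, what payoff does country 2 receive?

Country i's FOC: ∂u_i/∂c_i = α_i − c_i = 0, so c_i* = α_i.
NE contributions = (1.5, 2.4, 4.7, 3.4); G = 12.
u_2 = α_2·G − ½·(c_2)² = 2.4·12 − ½·2.4² = 25.92.

25.92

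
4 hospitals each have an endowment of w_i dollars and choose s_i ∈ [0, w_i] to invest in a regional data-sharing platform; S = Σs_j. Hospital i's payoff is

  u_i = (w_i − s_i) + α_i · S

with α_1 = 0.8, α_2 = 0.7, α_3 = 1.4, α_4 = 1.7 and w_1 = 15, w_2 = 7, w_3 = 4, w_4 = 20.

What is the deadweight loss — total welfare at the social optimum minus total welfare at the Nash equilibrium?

79.2

∂u_i/∂s_i = α_i − 1, so hospital i contributes w_i if α_i > 1, else 0.
α_i > 1 for i ∈ {3, 4}; NE contributions (0, 0, 4, 20), S = 24.
W^NE = Σw_i − S^NE + (Σα_i)·S^NE = 46 + 3.6·24 = 132.4.
Planner: ∂(Σu_j)/∂s_i = Σα_j − 1 = 3.6 > 0, so everyone contributes w_i; S^SO = 46, W^SO = 46 + 3.6·46 = 211.6.
Deadweight loss = 79.2.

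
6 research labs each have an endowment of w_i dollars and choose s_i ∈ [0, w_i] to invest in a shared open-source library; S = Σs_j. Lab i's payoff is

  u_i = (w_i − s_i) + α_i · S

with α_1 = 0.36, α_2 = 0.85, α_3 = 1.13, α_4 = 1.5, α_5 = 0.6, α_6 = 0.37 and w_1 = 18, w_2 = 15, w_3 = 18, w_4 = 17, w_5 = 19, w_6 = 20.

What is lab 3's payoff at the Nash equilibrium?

∂u_i/∂s_i = α_i − 1, so lab i contributes w_i if α_i > 1, else 0.
α_i > 1 for i ∈ {3, 4}; NE contributions (0, 0, 18, 17, 0, 0), S = 35.
u_3 = (18 − 18) + 1.13·35 = 39.55.

39.55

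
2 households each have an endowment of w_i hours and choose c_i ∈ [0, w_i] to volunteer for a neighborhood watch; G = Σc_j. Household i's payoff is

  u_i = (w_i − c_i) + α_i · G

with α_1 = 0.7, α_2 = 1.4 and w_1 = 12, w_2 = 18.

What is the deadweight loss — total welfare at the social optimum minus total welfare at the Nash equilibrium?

∂u_i/∂c_i = α_i − 1, so household i contributes w_i if α_i > 1, else 0.
α_i > 1 for i ∈ {2}; NE contributions (0, 18), G = 18.
W^NE = Σw_i − G^NE + (Σα_i)·G^NE = 30 + 1.1·18 = 49.8.
Planner: ∂(Σu_j)/∂c_i = Σα_j − 1 = 1.1 > 0, so everyone contributes w_i; G^SO = 30, W^SO = 30 + 1.1·30 = 63.
Deadweight loss = 13.2.

13.2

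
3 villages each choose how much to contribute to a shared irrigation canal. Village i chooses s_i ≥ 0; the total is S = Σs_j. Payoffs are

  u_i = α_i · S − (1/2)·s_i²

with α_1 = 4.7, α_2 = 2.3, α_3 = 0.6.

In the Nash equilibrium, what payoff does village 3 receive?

Village i's FOC: ∂u_i/∂s_i = α_i − s_i = 0, so s_i* = α_i.
NE contributions = (4.7, 2.3, 0.6); S = 7.6.
u_3 = α_3·S − ½·(s_3)² = 0.6·7.6 − ½·0.6² = 4.38.

4.38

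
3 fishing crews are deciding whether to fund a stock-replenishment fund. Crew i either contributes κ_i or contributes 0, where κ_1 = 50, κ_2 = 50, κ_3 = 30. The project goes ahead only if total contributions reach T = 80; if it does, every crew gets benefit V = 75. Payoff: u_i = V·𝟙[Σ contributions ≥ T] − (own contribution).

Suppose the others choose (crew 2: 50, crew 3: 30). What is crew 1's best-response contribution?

0

Others' total = 80 ≥ 80; contributing adds cost 50 for no extra benefit.
Best response: 0.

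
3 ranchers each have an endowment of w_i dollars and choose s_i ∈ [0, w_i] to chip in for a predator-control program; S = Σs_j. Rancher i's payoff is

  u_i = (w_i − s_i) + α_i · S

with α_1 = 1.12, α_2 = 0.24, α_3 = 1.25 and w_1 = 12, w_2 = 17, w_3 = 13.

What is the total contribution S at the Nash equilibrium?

∂u_i/∂s_i = α_i − 1, so rancher i contributes w_i if α_i > 1, else 0.
α_i > 1 for i ∈ {1, 3}; NE contributions (12, 0, 13), S = 25.

25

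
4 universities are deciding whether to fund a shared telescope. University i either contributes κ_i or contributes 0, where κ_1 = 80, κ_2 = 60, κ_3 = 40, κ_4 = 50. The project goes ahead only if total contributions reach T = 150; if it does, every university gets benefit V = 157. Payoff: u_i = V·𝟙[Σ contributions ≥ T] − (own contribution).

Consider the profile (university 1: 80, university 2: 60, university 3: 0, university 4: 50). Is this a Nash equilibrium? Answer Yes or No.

Total = 190 ≥ 150: provided.
University 1 (pledges 80, payoff 77): dropping to 0 → total 110, payoff 0. No gain.
University 2 (pledges 60, payoff 97): dropping to 0 → total 130, payoff 0. No gain.
University 3 (pledges 0, payoff 157): pledging 40 → total 230, payoff 117. No gain.
University 4 (pledges 50, payoff 107): dropping to 0 → total 140, payoff 0. No gain.

Yes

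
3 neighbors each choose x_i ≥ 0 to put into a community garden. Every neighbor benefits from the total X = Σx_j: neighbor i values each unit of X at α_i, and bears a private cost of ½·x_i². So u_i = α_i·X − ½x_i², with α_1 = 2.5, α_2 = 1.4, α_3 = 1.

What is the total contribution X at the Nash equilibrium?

Neighbor i's FOC: ∂u_i/∂x_i = α_i − x_i = 0, so x_i* = α_i.
NE contributions = (2.5, 1.4, 1); X = 4.9.

4.9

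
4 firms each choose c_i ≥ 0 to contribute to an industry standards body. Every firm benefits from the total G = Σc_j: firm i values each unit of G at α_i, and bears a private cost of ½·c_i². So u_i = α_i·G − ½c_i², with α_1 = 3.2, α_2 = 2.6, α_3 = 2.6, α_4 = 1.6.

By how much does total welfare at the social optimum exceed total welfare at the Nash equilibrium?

113.16

Firm i's FOC: ∂u_i/∂c_i = α_i − c_i = 0, so c_i* = α_i.
NE contributions = (3.2, 2.6, 2.6, 1.6); G = 10.
W^NE = (Σα)·G − ½Σα_i² = 10² − ½·26.32 = 86.84.
Planner sets c_i = Σα_j = 10 for every i, so G^SO = 4·10 = 40.
W^SO = (Σα)·G^SO − ½·4·(Σα)² = (4/2)·10² = 200.
Deadweight loss = W^SO − W^NE = 113.16.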